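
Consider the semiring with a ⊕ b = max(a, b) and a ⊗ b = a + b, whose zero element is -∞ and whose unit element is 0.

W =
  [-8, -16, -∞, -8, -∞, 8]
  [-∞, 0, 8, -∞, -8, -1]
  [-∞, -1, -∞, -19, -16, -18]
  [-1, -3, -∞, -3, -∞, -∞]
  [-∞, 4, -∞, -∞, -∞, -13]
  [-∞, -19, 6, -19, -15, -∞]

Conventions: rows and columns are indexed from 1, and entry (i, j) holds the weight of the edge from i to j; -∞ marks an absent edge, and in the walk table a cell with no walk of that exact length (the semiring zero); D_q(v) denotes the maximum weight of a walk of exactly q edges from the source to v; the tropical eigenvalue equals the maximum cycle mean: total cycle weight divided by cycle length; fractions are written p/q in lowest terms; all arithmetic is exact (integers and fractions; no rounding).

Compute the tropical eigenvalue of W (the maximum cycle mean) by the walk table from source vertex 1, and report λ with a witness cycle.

q=0: [0, -∞, -∞, -∞, -∞, -∞]
q=1: [-8, -16, -∞, -8, -∞, 8]
q=2: [-9, -11, 14, -11, -7, 0]
q=3: [-12, 13, 6, -5, -2, -1]
q=4: [-6, 13, 21, -8, 5, 12]
q=5: [-9, 20, 21, 2, 5, 12]
q=6: [1, 20, 28, 2, 12, 19]
Optimal cycle mean attained by: cycle 2->3->2, total 8 + (-1), length 2.
Answer: λ = 7/2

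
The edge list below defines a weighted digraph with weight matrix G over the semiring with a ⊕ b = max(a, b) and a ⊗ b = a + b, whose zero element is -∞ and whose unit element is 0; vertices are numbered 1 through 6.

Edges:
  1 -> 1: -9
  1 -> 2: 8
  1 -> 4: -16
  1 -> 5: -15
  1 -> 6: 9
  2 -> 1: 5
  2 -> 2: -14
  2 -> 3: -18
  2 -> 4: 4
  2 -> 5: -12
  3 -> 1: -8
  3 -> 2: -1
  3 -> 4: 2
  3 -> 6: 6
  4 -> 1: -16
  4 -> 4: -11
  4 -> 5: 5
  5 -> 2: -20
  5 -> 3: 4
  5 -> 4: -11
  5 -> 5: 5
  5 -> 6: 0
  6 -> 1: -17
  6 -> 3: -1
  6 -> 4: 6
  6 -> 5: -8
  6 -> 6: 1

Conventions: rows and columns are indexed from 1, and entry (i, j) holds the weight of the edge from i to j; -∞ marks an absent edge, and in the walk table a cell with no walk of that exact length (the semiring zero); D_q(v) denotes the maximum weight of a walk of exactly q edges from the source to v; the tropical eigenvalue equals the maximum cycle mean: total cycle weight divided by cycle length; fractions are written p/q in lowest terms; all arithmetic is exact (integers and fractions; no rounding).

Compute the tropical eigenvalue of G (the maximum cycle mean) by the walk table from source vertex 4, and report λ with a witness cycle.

q=0: [-∞, -∞, -∞, 0, -∞, -∞]
q=1: [-16, -∞, -∞, -11, 5, -∞]
q=2: [-25, -8, 9, -6, 10, 5]
q=3: [1, 8, 14, 11, 15, 15]
q=4: [13, 13, 19, 21, 20, 20]
q=5: [18, 21, 24, 26, 26, 25]
q=6: [26, 26, 30, 31, 31, 30]
Optimal cycle mean attained by: cycle 1->2->1, total 8 + 5, length 2.
Answer: λ = 13/2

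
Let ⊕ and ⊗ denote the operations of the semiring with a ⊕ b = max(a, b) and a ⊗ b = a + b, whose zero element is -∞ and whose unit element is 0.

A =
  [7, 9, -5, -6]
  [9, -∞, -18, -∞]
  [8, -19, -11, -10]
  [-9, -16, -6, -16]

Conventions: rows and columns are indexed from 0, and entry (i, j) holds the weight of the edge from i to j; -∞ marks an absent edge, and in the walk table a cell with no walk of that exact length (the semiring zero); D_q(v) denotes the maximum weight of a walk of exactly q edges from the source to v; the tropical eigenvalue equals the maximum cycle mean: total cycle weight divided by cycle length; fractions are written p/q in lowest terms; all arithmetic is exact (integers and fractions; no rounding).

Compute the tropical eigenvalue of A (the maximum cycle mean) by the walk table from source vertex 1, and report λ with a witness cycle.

q=0: [-∞, 0, -∞, -∞]
q=1: [9, -∞, -18, -∞]
q=2: [16, 18, 4, 3]
q=3: [27, 25, 11, 10]
q=4: [34, 36, 22, 21]
Optimal cycle mean attained by: cycle 0->1->0, total 9 + 9, length 2.
Answer: λ = 9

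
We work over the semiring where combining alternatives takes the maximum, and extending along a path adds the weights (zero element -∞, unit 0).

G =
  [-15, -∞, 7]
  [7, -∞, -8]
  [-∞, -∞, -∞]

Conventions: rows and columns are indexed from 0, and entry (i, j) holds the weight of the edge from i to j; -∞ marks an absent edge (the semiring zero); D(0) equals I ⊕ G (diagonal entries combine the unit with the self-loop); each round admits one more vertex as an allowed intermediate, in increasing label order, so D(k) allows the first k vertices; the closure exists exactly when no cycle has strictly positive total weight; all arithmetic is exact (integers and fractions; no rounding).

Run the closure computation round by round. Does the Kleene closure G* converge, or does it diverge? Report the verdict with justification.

D(0):
  [0, -∞, 7]
  [7, 0, -8]
  [-∞, -∞, 0]
D(1):
  [0, -∞, 7]
  [7, 0, 14]
  [-∞, -∞, 0]
D(2):
  [0, -∞, 7]
  [7, 0, 14]
  [-∞, -∞, 0]
D(3):
  [0, -∞, 7]
  [7, 0, 14]
  [-∞, -∞, 0]
Key observation: every diagonal entry stays at the unit through all rounds, so no improving cycle exists.
Answer: CONVERGES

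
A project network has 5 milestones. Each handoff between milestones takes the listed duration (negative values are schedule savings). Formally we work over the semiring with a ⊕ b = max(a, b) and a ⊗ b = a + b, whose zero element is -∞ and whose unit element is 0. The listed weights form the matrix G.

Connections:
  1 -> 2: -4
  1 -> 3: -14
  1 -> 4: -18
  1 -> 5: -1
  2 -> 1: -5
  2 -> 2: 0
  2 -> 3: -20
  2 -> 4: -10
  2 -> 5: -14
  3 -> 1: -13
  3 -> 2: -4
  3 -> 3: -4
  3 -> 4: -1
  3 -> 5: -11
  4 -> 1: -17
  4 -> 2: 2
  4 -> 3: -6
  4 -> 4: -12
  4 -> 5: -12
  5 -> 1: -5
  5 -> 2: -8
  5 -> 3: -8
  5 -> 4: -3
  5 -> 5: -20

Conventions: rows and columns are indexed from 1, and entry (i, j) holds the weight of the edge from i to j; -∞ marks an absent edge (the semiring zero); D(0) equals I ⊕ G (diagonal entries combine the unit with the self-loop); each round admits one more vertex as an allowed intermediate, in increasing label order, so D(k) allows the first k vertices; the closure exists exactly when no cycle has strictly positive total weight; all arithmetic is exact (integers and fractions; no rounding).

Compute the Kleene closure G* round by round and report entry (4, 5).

D(0):
  [0, -4, -14, -18, -1]
  [-5, 0, -20, -10, -14]
  [-13, -4, 0, -1, -11]
  [-17, 2, -6, 0, -12]
  [-5, -8, -8, -3, 0]
D(1):
  [0, -4, -14, -18, -1]
  [-5, 0, -19, -10, -6]
  [-13, -4, 0, -1, -11]
  [-17, 2, -6, 0, -12]
  [-5, -8, -8, -3, 0]
D(2):
  [0, -4, -14, -14, -1]
  [-5, 0, -19, -10, -6]
  [-9, -4, 0, -1, -10]
  [-3, 2, -6, 0, -4]
  [-5, -8, -8, -3, 0]
D(3):
  [0, -4, -14, -14, -1]
  [-5, 0, -19, -10, -6]
  [-9, -4, 0, -1, -10]
  [-3, 2, -6, 0, -4]
  [-5, -8, -8, -3, 0]
D(4):
  [0, -4, -14, -14, -1]
  [-5, 0, -16, -10, -6]
  [-4, 1, 0, -1, -5]
  [-3, 2, -6, 0, -4]
  [-5, -1, -8, -3, 0]
D(5):
  [0, -2, -9, -4, -1]
  [-5, 0, -14, -9, -6]
  [-4, 1, 0, -1, -5]
  [-3, 2, -6, 0, -4]
  [-5, -1, -8, -3, 0]
Answer: G*[4][5] = -4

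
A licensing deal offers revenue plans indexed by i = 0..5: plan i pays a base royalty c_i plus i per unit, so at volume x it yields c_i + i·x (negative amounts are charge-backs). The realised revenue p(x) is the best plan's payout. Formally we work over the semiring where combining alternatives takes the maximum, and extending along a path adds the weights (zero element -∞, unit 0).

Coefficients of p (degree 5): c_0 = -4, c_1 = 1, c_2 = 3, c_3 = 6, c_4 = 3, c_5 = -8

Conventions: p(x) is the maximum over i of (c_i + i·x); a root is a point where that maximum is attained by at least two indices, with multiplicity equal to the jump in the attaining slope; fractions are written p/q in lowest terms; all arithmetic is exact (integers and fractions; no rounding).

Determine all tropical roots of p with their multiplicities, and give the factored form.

hull edge (i=0, c=-4) to (i=1, c=1): slope 5, span 1
hull edge (i=1, c=1) to (i=3, c=6): slope 5/2, span 2
hull edge (i=3, c=6) to (i=4, c=3): slope -3, span 1
hull edge (i=4, c=3) to (i=5, c=-8): slope -11, span 1
Factored form: p(x) = -8 ⊗ (x ⊕ (-5)) ⊗ (x ⊕ (-5/2)) ⊗ (x ⊕ (-5/2)) ⊗ (x ⊕ 3) ⊗ (x ⊕ 11)
Answer: roots = -5 (mult 1), -5/2 (mult 2), 3 (mult 1), 11 (mult 1)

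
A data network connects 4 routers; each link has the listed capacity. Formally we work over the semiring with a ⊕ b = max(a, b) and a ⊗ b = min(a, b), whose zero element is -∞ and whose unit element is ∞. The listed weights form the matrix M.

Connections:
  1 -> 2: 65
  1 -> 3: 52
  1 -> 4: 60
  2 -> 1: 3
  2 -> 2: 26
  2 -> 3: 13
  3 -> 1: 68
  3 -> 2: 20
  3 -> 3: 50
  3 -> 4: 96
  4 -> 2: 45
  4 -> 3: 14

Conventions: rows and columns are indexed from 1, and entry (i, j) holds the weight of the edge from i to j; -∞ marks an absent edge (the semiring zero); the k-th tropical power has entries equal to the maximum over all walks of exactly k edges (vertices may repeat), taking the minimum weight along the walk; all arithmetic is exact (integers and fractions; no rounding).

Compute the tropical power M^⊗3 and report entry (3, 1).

M^⊗2:
  [52, 45, 50, 52]
  [13, 26, 13, 13]
  [50, 65, 52, 60]
  [14, 26, 14, 14]
M^⊗3:
  [50, 52, 52, 52]
  [13, 26, 13, 13]
  [52, 50, 50, 52]
  [14, 26, 14, 14]
Key observation: the optimum is the walk 3->1->3->1, with weight 68 min 52 min 68 = 52.
Optimal value attained by: walk 3->1->3->1.
Answer: (M^⊗3)[3][1] = 52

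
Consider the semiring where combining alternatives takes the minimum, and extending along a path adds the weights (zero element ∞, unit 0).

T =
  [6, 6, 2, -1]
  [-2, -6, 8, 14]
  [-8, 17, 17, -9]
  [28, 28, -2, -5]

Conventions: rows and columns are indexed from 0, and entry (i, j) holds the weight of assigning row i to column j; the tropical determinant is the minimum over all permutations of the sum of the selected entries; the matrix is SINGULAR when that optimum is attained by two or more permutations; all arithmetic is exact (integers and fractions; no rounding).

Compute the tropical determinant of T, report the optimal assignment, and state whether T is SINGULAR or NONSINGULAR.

σ = (0, 1, 2, 3): 6 + (-6) + 17 + (-5) = 12
σ = (0, 1, 3, 2): 6 + (-6) + (-9) + (-2) = -11
σ = (0, 2, 1, 3): 6 + 8 + 17 + (-5) = 26
σ = (0, 2, 3, 1): 6 + 8 + (-9) + 28 = 33
σ = (0, 3, 1, 2): 6 + 14 + 17 + (-2) = 35
σ = (0, 3, 2, 1): 6 + 14 + 17 + 28 = 65
σ = (1, 0, 2, 3): 6 + (-2) + 17 + (-5) = 16
σ = (1, 0, 3, 2): 6 + (-2) + (-9) + (-2) = -7
σ = (1, 2, 0, 3): 6 + 8 + (-8) + (-5) = 1
σ = (1, 2, 3, 0): 6 + 8 + (-9) + 28 = 33
σ = (1, 3, 0, 2): 6 + 14 + (-8) + (-2) = 10
σ = (1, 3, 2, 0): 6 + 14 + 17 + 28 = 65
σ = (2, 0, 1, 3): 2 + (-2) + 17 + (-5) = 12
σ = (2, 0, 3, 1): 2 + (-2) + (-9) + 28 = 19
σ = (2, 1, 0, 3): 2 + (-6) + (-8) + (-5) = -17
σ = (2, 1, 3, 0): 2 + (-6) + (-9) + 28 = 15
σ = (2, 3, 0, 1): 2 + 14 + (-8) + 28 = 36
σ = (2, 3, 1, 0): 2 + 14 + 17 + 28 = 61
σ = (3, 0, 1, 2): (-1) + (-2) + 17 + (-2) = 12
σ = (3, 0, 2, 1): (-1) + (-2) + 17 + 28 = 42
σ = (3, 1, 0, 2): (-1) + (-6) + (-8) + (-2) = -17
σ = (3, 1, 2, 0): (-1) + (-6) + 17 + 28 = 38
σ = (3, 2, 0, 1): (-1) + 8 + (-8) + 28 = 27
σ = (3, 2, 1, 0): (-1) + 8 + 17 + 28 = 52
Optimal value attained by: σ = (2, 1, 0, 3).
Answer: det⊕(T) = -17; verdict: SINGULAR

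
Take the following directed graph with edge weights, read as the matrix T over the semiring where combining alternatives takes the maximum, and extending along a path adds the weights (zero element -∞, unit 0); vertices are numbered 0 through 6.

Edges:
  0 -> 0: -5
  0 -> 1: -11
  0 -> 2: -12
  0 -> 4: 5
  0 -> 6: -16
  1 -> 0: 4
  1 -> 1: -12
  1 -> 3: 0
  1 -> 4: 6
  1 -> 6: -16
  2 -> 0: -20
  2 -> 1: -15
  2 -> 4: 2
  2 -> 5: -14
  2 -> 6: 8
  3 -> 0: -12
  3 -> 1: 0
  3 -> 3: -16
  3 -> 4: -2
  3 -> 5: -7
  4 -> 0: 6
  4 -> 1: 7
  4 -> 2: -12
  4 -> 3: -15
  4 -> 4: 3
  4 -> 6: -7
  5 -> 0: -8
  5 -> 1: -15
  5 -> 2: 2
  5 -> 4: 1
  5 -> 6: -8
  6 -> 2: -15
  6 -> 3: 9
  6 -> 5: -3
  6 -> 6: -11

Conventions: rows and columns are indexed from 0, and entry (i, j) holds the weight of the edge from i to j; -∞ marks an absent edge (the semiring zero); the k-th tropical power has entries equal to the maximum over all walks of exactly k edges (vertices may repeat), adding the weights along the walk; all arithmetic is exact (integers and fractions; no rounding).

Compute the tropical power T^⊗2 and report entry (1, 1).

T^⊗2:
  [11, 12, -7, -7, 8, -19, -2]
  [12, 13, -6, -7, 9, -7, -1]
  [8, 9, -7, 17, 5, 5, -3]
  [4, 5, -5, 0, 6, -23, -9]
  [11, 10, -6, 7, 13, -10, -4]
  [7, 8, -11, 1, 4, -11, 10]
  [-3, 9, -1, -2, 7, 2, -7]
Key observation: the optimum is the walk 1->4->1, with weight 6 + 7 = 13.
Optimal value attained by: walk 1->4->1.
Answer: (T^⊗2)[1][1] = 13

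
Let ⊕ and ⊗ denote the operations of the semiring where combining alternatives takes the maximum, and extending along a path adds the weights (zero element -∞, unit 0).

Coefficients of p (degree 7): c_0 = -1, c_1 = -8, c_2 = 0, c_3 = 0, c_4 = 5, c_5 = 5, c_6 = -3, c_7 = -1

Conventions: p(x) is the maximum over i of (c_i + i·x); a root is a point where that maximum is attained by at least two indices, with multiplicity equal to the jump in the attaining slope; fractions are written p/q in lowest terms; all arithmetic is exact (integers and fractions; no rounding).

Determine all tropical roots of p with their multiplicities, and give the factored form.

hull edge (i=0, c=-1) to (i=4, c=5): slope 3/2, span 4
hull edge (i=4, c=5) to (i=5, c=5): slope 0, span 1
hull edge (i=5, c=5) to (i=7, c=-1): slope -3, span 2
Factored form: p(x) = -1 ⊗ (x ⊕ (-3/2)) ⊗ (x ⊕ (-3/2)) ⊗ (x ⊕ (-3/2)) ⊗ (x ⊕ (-3/2)) ⊗ (x ⊕ 0) ⊗ (x ⊕ 3) ⊗ (x ⊕ 3)
Answer: roots = -3/2 (mult 4), 0 (mult 1), 3 (mult 2)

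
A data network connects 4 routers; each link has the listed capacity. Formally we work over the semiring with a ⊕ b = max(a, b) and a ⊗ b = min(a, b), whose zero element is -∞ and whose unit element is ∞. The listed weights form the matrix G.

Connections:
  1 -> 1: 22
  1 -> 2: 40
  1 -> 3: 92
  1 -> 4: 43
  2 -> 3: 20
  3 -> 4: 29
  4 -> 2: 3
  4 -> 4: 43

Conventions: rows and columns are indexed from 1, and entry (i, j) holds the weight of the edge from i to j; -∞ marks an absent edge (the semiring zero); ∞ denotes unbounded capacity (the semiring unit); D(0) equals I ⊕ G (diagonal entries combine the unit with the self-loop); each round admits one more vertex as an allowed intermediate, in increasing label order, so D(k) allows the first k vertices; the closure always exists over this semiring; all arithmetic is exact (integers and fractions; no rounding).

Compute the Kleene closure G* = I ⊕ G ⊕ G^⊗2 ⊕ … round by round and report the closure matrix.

D(0):
  [∞, 40, 92, 43]
  [-∞, ∞, 20, -∞]
  [-∞, -∞, ∞, 29]
  [-∞, 3, -∞, ∞]
D(1):
  [∞, 40, 92, 43]
  [-∞, ∞, 20, -∞]
  [-∞, -∞, ∞, 29]
  [-∞, 3, -∞, ∞]
D(2):
  [∞, 40, 92, 43]
  [-∞, ∞, 20, -∞]
  [-∞, -∞, ∞, 29]
  [-∞, 3, 3, ∞]
D(3):
  [∞, 40, 92, 43]
  [-∞, ∞, 20, 20]
  [-∞, -∞, ∞, 29]
  [-∞, 3, 3, ∞]
D(4):
  [∞, 40, 92, 43]
  [-∞, ∞, 20, 20]
  [-∞, 3, ∞, 29]
  [-∞, 3, 3, ∞]
Answer: G* = [[∞, 40, 92, 43], [-∞, ∞, 20, 20], [-∞, 3, ∞, 29], [-∞, 3, 3, ∞]]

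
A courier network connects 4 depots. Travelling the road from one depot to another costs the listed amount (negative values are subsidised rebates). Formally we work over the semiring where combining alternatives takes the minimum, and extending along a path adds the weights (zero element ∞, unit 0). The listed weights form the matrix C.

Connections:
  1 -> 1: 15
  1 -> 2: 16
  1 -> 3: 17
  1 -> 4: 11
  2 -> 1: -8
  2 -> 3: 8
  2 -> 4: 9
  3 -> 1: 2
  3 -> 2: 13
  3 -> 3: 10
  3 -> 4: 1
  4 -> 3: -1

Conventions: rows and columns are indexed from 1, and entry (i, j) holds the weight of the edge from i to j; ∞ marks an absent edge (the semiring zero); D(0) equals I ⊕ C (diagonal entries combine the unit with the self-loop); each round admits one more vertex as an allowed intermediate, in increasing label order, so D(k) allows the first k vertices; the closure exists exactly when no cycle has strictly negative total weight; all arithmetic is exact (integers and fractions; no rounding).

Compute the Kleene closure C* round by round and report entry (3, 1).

D(0):
  [0, 16, 17, 11]
  [-8, 0, 8, 9]
  [2, 13, 0, 1]
  [∞, ∞, -1, 0]
D(1):
  [0, 16, 17, 11]
  [-8, 0, 8, 3]
  [2, 13, 0, 1]
  [∞, ∞, -1, 0]
D(2):
  [0, 16, 17, 11]
  [-8, 0, 8, 3]
  [2, 13, 0, 1]
  [∞, ∞, -1, 0]
D(3):
  [0, 16, 17, 11]
  [-8, 0, 8, 3]
  [2, 13, 0, 1]
  [1, 12, -1, 0]
D(4):
  [0, 16, 10, 11]
  [-8, 0, 2, 3]
  [2, 13, 0, 1]
  [1, 12, -1, 0]
Answer: C*[3][1] = 2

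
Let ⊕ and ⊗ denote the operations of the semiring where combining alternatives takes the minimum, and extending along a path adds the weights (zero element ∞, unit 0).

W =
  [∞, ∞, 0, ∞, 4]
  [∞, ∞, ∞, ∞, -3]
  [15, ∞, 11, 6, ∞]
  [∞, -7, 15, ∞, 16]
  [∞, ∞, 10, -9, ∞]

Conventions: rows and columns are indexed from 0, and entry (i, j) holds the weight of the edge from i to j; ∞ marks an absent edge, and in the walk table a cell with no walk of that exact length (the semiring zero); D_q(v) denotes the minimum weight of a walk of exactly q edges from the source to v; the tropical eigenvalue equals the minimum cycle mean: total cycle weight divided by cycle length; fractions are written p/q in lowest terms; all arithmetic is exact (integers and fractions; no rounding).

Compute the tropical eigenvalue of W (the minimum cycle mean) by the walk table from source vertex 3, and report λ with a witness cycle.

q=0: [∞, ∞, ∞, 0, ∞]
q=1: [∞, -7, 15, ∞, 16]
q=2: [30, ∞, 26, 7, -10]
q=3: [41, 0, 0, -19, 23]
q=4: [15, -26, -4, 6, -3]
q=5: [11, -1, 7, -12, -29]
Optimal cycle mean attained by: cycle 1->4->3->1, total (-3) + (-9) + (-7), length 3.
Answer: λ = -19/3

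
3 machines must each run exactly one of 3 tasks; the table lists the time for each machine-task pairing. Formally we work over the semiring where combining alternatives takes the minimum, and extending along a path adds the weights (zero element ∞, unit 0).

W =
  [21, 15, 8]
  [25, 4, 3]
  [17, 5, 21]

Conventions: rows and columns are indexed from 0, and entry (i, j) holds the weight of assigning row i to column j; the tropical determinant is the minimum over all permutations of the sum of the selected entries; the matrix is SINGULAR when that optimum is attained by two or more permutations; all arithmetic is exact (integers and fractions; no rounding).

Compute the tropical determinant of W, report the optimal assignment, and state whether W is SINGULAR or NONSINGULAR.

σ = (0, 1, 2): 21 + 4 + 21 = 46
σ = (0, 2, 1): 21 + 3 + 5 = 29
σ = (1, 0, 2): 15 + 25 + 21 = 61
σ = (1, 2, 0): 15 + 3 + 17 = 35
σ = (2, 0, 1): 8 + 25 + 5 = 38
σ = (2, 1, 0): 8 + 4 + 17 = 29
Optimal value attained by: σ = (0, 2, 1).
Answer: det⊕(W) = 29; verdict: SINGULAR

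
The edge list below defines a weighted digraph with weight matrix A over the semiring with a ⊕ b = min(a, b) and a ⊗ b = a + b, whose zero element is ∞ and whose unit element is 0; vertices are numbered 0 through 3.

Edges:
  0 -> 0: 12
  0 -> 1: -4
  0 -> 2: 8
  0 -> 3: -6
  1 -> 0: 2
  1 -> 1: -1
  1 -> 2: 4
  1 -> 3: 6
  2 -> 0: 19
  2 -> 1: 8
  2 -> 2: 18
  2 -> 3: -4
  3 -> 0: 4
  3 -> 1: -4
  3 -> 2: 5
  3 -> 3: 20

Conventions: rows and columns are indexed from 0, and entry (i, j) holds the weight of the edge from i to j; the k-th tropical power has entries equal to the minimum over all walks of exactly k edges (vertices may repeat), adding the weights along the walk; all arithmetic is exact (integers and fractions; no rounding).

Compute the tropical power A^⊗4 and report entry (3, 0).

A^⊗2:
  [-2, -10, -1, 2]
  [1, -2, 3, -4]
  [0, -8, 1, 13]
  [-2, -5, 0, -2]
A^⊗3:
  [-8, -11, -6, -8]
  [0, -8, 1, -5]
  [-6, -9, -4, -6]
  [-3, -6, -1, -8]
A^⊗4:
  [-9, -12, -7, -14]
  [-6, -9, -4, -6]
  [-7, -10, -5, -12]
  [-4, -12, -3, -9]
Key observation: the optimum is the walk 3->0->3->1->0, with weight 4 + (-6) + (-4) + 2 = -4.
Optimal value attained by: walk 3->0->3->1->0.
Answer: (A^⊗4)[3][0] = -4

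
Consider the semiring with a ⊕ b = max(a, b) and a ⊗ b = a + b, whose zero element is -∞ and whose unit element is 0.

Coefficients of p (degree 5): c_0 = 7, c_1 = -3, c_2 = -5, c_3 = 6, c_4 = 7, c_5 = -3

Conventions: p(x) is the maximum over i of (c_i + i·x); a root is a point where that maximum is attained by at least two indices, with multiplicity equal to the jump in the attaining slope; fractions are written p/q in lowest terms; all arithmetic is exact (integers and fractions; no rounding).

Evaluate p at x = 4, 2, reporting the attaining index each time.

p(4) = max(7+0·4=7, -3+1·4=1, -5+2·4=3, 6+3·4=18, 7+4·4=23, -3+5·4=17) = 23 (attained by i=4)
p(2) = max(7+0·2=7, -3+1·2=-1, -5+2·2=-1, 6+3·2=12, 7+4·2=15, -3+5·2=7) = 15 (attained by i=4)
Answer: p(4) = 23; p(2) = 15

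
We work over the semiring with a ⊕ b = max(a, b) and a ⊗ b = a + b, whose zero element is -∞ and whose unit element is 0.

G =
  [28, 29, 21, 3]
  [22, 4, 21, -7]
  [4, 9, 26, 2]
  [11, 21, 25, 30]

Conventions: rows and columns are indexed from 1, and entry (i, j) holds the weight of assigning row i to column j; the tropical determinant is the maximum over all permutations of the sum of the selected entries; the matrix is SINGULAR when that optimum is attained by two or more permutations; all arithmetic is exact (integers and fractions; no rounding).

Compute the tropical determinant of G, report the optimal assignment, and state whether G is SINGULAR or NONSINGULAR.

σ = (1, 2, 3, 4): 28 + 4 + 26 + 30 = 88
σ = (1, 2, 4, 3): 28 + 4 + 2 + 25 = 59
σ = (1, 3, 2, 4): 28 + 21 + 9 + 30 = 88
σ = (1, 3, 4, 2): 28 + 21 + 2 + 21 = 72
σ = (1, 4, 2, 3): 28 + (-7) + 9 + 25 = 55
σ = (1, 4, 3, 2): 28 + (-7) + 26 + 21 = 68
σ = (2, 1, 3, 4): 29 + 22 + 26 + 30 = 107
σ = (2, 1, 4, 3): 29 + 22 + 2 + 25 = 78
σ = (2, 3, 1, 4): 29 + 21 + 4 + 30 = 84
σ = (2, 3, 4, 1): 29 + 21 + 2 + 11 = 63
σ = (2, 4, 1, 3): 29 + (-7) + 4 + 25 = 51
σ = (2, 4, 3, 1): 29 + (-7) + 26 + 11 = 59
σ = (3, 1, 2, 4): 21 + 22 + 9 + 30 = 82
σ = (3, 1, 4, 2): 21 + 22 + 2 + 21 = 66
σ = (3, 2, 1, 4): 21 + 4 + 4 + 30 = 59
σ = (3, 2, 4, 1): 21 + 4 + 2 + 11 = 38
σ = (3, 4, 1, 2): 21 + (-7) + 4 + 21 = 39
σ = (3, 4, 2, 1): 21 + (-7) + 9 + 11 = 34
σ = (4, 1, 2, 3): 3 + 22 + 9 + 25 = 59
σ = (4, 1, 3, 2): 3 + 22 + 26 + 21 = 72
σ = (4, 2, 1, 3): 3 + 4 + 4 + 25 = 36
σ = (4, 2, 3, 1): 3 + 4 + 26 + 11 = 44
σ = (4, 3, 1, 2): 3 + 21 + 4 + 21 = 49
σ = (4, 3, 2, 1): 3 + 21 + 9 + 11 = 44
Optimal value attained by: σ = (2, 1, 3, 4).
Answer: det⊕(G) = 107; verdict: NONSINGULAR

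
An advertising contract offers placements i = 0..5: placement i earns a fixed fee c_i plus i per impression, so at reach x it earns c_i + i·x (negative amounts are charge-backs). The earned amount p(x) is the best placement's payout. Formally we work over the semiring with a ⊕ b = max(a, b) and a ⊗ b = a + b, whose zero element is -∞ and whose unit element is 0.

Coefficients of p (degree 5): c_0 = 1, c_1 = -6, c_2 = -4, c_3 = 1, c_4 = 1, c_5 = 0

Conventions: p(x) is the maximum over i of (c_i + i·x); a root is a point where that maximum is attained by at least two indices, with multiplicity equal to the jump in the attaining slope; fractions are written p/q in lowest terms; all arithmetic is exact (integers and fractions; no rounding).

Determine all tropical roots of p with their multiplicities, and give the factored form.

hull edge (i=0, c=1) to (i=4, c=1): slope 0, span 4
hull edge (i=4, c=1) to (i=5, c=0): slope -1, span 1
Factored form: p(x) = 0 ⊗ (x ⊕ 0) ⊗ (x ⊕ 0) ⊗ (x ⊕ 0) ⊗ (x ⊕ 0) ⊗ (x ⊕ 1)
Answer: roots = 0 (mult 4), 1 (mult 1)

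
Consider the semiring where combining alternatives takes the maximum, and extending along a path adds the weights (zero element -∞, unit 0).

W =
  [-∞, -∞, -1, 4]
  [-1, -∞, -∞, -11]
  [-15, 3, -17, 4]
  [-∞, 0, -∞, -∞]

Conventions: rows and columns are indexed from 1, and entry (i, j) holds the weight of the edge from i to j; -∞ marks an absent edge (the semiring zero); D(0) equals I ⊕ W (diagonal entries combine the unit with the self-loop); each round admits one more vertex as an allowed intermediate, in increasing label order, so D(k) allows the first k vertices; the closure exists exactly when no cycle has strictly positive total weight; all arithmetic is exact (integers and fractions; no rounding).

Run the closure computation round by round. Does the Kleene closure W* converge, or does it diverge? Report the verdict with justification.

D(0):
  [0, -∞, -1, 4]
  [-1, 0, -∞, -11]
  [-15, 3, 0, 4]
  [-∞, 0, -∞, 0]
D(1):
  [0, -∞, -1, 4]
  [-1, 0, -2, 3]
  [-15, 3, 0, 4]
  [-∞, 0, -∞, 0]
Detection: at round 2, diagonal entry (3, 3) turns strictly positive.
Key observation: the cycle 3->2->1->3 has total weight 3 + (-1) + (-1), which is strictly positive.
Answer: DIVERGES — positive cycle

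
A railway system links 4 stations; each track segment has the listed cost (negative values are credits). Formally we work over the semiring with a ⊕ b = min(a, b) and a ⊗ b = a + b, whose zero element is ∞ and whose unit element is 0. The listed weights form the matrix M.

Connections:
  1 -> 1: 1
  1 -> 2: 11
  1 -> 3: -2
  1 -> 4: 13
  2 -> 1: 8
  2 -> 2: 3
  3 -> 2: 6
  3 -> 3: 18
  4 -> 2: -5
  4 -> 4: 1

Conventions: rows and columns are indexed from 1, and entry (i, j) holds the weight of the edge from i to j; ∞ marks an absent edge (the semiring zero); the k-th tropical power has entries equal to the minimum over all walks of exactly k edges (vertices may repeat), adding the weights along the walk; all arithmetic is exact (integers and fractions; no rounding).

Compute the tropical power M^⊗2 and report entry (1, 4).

M^⊗2:
  [2, 4, -1, 14]
  [9, 6, 6, 21]
  [14, 9, 36, ∞]
  [3, -4, ∞, 2]
Key observation: the optimum is the walk 1->1->4, with weight 1 + 13 = 14.
Optimal value attained by: walk 1->1->4.
Answer: (M^⊗2)[1][4] = 14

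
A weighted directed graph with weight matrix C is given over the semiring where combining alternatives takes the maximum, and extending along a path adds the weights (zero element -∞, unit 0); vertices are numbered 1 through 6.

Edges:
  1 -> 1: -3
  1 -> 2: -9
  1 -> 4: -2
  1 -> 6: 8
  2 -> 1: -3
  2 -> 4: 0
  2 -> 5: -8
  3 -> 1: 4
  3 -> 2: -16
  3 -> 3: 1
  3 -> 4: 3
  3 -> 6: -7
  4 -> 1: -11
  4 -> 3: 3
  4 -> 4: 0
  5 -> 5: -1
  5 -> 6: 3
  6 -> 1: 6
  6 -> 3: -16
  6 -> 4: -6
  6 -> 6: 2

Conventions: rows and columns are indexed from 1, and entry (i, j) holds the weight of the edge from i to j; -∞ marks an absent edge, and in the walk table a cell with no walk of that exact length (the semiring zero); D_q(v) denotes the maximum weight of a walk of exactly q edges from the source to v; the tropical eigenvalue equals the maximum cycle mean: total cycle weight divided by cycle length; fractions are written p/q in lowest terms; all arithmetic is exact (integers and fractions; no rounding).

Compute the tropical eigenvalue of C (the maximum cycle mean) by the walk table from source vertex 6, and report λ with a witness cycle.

q=0: [-∞, -∞, -∞, -∞, -∞, 0]
q=1: [6, -∞, -16, -6, -∞, 2]
q=2: [8, -3, -3, 4, -∞, 14]
q=3: [20, -1, 7, 8, -11, 16]
q=4: [22, 11, 11, 18, -9, 28]
q=5: [34, 13, 21, 22, 3, 30]
q=6: [36, 25, 25, 32, 5, 42]
Optimal cycle mean attained by: cycle 1->6->1, total 8 + 6, length 2.
Answer: λ = 7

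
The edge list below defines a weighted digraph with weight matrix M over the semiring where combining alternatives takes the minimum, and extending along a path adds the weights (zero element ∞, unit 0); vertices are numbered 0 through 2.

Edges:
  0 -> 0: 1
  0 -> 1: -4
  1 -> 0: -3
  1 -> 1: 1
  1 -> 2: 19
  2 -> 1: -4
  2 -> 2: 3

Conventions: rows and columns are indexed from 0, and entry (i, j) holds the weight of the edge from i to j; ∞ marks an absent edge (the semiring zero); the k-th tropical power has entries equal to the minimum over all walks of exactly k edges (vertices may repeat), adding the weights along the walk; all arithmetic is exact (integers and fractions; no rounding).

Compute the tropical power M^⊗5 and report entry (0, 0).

M^⊗2:
  [-7, -3, 15]
  [-2, -7, 20]
  [-7, -3, 6]
M^⊗3:
  [-6, -11, 16]
  [-10, -6, 12]
  [-6, -11, 9]
M^⊗4:
  [-14, -10, 8]
  [-9, -14, 13]
  [-14, -10, 8]
M^⊗5:
  [-13, -18, 9]
  [-17, -13, 5]
  [-13, -18, 9]
Key observation: the optimum is the walk 0->0->1->0->1->0, with weight 1 + (-4) + (-3) + (-4) + (-3) = -13.
Optimal value attained by: walk 0->0->1->0->1->0.
Answer: (M^⊗5)[0][0] = -13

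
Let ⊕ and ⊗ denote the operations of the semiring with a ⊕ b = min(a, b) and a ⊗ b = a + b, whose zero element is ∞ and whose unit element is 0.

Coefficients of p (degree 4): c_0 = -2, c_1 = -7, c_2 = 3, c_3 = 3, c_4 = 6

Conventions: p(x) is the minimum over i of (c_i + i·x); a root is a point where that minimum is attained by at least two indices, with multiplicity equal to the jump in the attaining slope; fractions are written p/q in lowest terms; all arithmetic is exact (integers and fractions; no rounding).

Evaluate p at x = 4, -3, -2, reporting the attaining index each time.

p(4) = min(-2+0·4=-2, -7+1·4=-3, 3+2·4=11, 3+3·4=15, 6+4·4=22) = -3 (attained by i=1)
p(-3) = min(-2+0·(-3)=-2, -7+1·(-3)=-10, 3+2·(-3)=-3, 3+3·(-3)=-6, 6+4·(-3)=-6) = -10 (attained by i=1)
p(-2) = min(-2+0·(-2)=-2, -7+1·(-2)=-9, 3+2·(-2)=-1, 3+3·(-2)=-3, 6+4·(-2)=-2) = -9 (attained by i=1)
Answer: p(4) = -3; p(-3) = -10; p(-2) = -9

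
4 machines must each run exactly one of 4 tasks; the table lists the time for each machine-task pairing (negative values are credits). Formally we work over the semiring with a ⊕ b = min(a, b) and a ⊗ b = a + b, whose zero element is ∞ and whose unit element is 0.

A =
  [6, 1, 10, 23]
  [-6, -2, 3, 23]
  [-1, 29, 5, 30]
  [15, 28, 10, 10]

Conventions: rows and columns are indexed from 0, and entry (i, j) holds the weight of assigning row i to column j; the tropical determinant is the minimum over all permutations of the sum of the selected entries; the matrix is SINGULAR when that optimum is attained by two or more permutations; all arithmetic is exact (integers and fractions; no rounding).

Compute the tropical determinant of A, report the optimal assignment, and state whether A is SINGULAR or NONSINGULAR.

σ = (0, 1, 2, 3): 6 + (-2) + 5 + 10 = 19
σ = (0, 1, 3, 2): 6 + (-2) + 30 + 10 = 44
σ = (0, 2, 1, 3): 6 + 3 + 29 + 10 = 48
σ = (0, 2, 3, 1): 6 + 3 + 30 + 28 = 67
σ = (0, 3, 1, 2): 6 + 23 + 29 + 10 = 68
σ = (0, 3, 2, 1): 6 + 23 + 5 + 28 = 62
σ = (1, 0, 2, 3): 1 + (-6) + 5 + 10 = 10
σ = (1, 0, 3, 2): 1 + (-6) + 30 + 10 = 35
σ = (1, 2, 0, 3): 1 + 3 + (-1) + 10 = 13
σ = (1, 2, 3, 0): 1 + 3 + 30 + 15 = 49
σ = (1, 3, 0, 2): 1 + 23 + (-1) + 10 = 33
σ = (1, 3, 2, 0): 1 + 23 + 5 + 15 = 44
σ = (2, 0, 1, 3): 10 + (-6) + 29 + 10 = 43
σ = (2, 0, 3, 1): 10 + (-6) + 30 + 28 = 62
σ = (2, 1, 0, 3): 10 + (-2) + (-1) + 10 = 17
σ = (2, 1, 3, 0): 10 + (-2) + 30 + 15 = 53
σ = (2, 3, 0, 1): 10 + 23 + (-1) + 28 = 60
σ = (2, 3, 1, 0): 10 + 23 + 29 + 15 = 77
σ = (3, 0, 1, 2): 23 + (-6) + 29 + 10 = 56
σ = (3, 0, 2, 1): 23 + (-6) + 5 + 28 = 50
σ = (3, 1, 0, 2): 23 + (-2) + (-1) + 10 = 30
σ = (3, 1, 2, 0): 23 + (-2) + 5 + 15 = 41
σ = (3, 2, 0, 1): 23 + 3 + (-1) + 28 = 53
σ = (3, 2, 1, 0): 23 + 3 + 29 + 15 = 70
Optimal value attained by: σ = (1, 0, 2, 3).
Answer: det⊕(A) = 10; verdict: NONSINGULAR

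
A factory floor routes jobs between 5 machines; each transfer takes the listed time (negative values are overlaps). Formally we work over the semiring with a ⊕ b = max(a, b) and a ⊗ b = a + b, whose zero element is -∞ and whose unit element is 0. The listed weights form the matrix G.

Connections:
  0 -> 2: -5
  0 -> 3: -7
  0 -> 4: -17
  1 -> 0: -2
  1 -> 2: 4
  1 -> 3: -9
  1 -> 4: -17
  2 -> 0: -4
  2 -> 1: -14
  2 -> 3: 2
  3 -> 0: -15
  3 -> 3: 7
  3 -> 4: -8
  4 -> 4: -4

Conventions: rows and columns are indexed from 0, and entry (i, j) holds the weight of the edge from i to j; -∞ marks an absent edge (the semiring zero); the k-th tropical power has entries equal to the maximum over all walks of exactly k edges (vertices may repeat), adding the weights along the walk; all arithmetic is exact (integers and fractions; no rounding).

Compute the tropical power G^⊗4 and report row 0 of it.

G^⊗2:
  [-9, -19, -∞, 0, -15]
  [0, -10, -7, 6, -17]
  [-13, -∞, -9, 9, -6]
  [-8, -∞, -20, 14, -1]
  [-∞, -∞, -∞, -∞, -8]
G^⊗3:
  [-15, -∞, -14, 7, -8]
  [-9, -21, -5, 13, -2]
  [-6, -23, -18, 16, 1]
  [-1, -34, -13, 21, 6]
  [-∞, -∞, -∞, -∞, -12]
G^⊗4:
  [-8, -28, -20, 14, -1]
  [-2, -19, -14, 20, 5]
  [1, -32, -11, 23, 8]
  [6, -27, -6, 28, 13]
  [-∞, -∞, -∞, -∞, -16]
Answer: row 0 of G^⊗4 = [-8, -28, -20, 14, -1]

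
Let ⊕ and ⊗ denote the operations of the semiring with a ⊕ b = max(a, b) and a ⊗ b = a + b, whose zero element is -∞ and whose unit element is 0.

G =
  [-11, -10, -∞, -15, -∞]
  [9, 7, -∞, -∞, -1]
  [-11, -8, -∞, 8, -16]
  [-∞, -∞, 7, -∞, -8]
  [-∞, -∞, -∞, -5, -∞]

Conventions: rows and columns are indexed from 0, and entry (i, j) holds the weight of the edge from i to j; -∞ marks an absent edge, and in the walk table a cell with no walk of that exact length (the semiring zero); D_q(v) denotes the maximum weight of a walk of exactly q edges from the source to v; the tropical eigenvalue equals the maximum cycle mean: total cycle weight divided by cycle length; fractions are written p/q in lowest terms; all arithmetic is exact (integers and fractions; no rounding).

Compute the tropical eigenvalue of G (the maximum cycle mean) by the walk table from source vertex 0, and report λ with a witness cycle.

q=0: [0, -∞, -∞, -∞, -∞]
q=1: [-11, -10, -∞, -15, -∞]
q=2: [-1, -3, -8, -26, -11]
q=3: [6, 4, -19, 0, -4]
q=4: [13, 11, 7, -9, 3]
q=5: [20, 18, -2, 15, 10]
Optimal cycle mean attained by: cycle 2->3->2, total 8 + 7, length 2.
Answer: λ = 15/2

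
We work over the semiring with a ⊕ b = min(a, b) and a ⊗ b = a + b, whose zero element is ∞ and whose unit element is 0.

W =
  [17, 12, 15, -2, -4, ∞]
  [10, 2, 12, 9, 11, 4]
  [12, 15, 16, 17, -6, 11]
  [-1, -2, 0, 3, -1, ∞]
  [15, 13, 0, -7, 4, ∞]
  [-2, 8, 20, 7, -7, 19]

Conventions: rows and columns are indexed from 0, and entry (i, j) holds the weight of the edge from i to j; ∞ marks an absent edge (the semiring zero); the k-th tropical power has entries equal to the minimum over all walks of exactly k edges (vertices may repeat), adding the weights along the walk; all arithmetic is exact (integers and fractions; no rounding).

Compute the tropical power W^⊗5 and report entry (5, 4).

W^⊗2:
  [-3, -4, -4, -11, -3, 16]
  [2, 4, 9, 4, -3, 6]
  [9, 7, -6, -13, -2, 19]
  [2, 0, -1, -8, -6, 2]
  [-8, -9, -7, -4, -8, 11]
  [6, 5, -7, -14, -6, 12]
W^⊗3:
  [-12, -13, -11, -10, -12, 0]
  [3, 2, -3, -10, -2, 8]
  [-14, -15, -13, -10, -14, 5]
  [-9, -10, -8, -13, -9, 4]
  [-5, -7, -8, -15, -13, -5]
  [-15, -16, -14, -13, -15, 4]
W^⊗4:
  [-11, -12, -12, -19, -17, -9]
  [-11, -12, -10, -9, -11, 6]
  [-11, -13, -14, -21, -19, -11]
  [-14, -15, -13, -16, -14, -6]
  [-16, -17, -15, -20, -16, -3]
  [-14, -15, -15, -22, -20, -12]
W^⊗5:
  [-20, -21, -19, -24, -20, -8]
  [-10, -11, -11, -18, -16, -8]
  [-22, -23, -21, -26, -22, -9]
  [-17, -18, -16, -21, -19, -11]
  [-21, -22, -20, -23, -21, -13]
  [-23, -24, -22, -27, -23, -11]
Key observation: the optimum is the walk 5->4->3->4->3->4, with weight (-7) + (-7) + (-1) + (-7) + (-1) = -23.
Optimal value attained by: walk 5->4->3->4->3->4.
Answer: (W^⊗5)[5][4] = -23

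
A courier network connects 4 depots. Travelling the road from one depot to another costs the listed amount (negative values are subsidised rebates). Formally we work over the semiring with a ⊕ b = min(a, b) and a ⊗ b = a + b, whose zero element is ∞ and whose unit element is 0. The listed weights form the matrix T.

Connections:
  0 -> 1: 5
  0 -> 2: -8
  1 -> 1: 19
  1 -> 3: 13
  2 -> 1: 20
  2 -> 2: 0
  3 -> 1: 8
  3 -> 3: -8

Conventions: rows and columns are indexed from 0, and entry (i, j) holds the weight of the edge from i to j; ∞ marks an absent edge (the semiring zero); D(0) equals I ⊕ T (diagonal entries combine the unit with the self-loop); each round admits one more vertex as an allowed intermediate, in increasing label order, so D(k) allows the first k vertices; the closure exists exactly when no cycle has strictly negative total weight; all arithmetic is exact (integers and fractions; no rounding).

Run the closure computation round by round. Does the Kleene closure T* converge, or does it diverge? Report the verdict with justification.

Detection: at round 0, diagonal entry (3, 3) turns strictly negative.
Key observation: the cycle 3->3 has total weight (-8), which is strictly negative.
Answer: DIVERGES — negative cycle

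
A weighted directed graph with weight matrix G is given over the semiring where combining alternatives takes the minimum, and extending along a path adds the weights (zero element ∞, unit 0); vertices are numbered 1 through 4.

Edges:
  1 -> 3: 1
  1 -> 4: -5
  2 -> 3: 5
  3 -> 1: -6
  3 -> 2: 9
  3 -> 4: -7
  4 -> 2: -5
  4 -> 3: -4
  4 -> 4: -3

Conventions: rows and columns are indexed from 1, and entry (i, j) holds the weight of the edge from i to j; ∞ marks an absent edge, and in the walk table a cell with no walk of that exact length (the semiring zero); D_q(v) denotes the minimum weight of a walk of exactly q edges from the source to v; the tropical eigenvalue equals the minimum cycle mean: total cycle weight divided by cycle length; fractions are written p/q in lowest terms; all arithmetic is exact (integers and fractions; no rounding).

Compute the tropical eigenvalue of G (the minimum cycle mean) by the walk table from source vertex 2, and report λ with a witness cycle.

q=0: [∞, 0, ∞, ∞]
q=1: [∞, ∞, 5, ∞]
q=2: [-1, 14, ∞, -2]
q=3: [∞, -7, -6, -6]
q=4: [-12, -11, -10, -13]
Optimal cycle mean attained by: cycle 3->4->3, total (-7) + (-4), length 2.
Answer: λ = -11/2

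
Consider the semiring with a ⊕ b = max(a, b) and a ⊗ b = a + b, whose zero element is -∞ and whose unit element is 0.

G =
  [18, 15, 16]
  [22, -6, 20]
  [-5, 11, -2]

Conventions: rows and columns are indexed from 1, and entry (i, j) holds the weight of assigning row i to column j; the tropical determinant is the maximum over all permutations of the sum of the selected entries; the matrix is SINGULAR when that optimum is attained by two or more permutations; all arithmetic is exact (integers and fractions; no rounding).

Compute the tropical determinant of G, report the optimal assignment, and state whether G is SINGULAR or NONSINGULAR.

σ = (1, 2, 3): 18 + (-6) + (-2) = 10
σ = (1, 3, 2): 18 + 20 + 11 = 49
σ = (2, 1, 3): 15 + 22 + (-2) = 35
σ = (2, 3, 1): 15 + 20 + (-5) = 30
σ = (3, 1, 2): 16 + 22 + 11 = 49
σ = (3, 2, 1): 16 + (-6) + (-5) = 5
Optimal value attained by: σ = (1, 3, 2).
Answer: det⊕(G) = 49; verdict: SINGULAR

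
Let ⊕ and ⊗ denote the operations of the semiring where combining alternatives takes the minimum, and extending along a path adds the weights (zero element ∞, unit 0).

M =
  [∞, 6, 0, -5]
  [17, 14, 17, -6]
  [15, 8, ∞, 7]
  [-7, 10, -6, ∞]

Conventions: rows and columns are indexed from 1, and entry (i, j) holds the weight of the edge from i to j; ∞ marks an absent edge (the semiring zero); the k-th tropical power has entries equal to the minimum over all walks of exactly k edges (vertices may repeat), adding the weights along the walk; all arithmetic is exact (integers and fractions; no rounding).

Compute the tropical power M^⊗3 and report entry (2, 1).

M^⊗2:
  [-12, 5, -11, 0]
  [-13, 4, -12, 8]
  [0, 17, 1, 2]
  [9, -1, -7, -12]
M^⊗3:
  [-7, -6, -12, -17]
  [1, -7, -13, -18]
  [-5, 6, -4, -5]
  [-19, -2, -18, -7]
Key observation: the optimum is the walk 2->2->4->1, with weight 14 + (-6) + (-7) = 1.
Optimal value attained by: walk 2->2->4->1.
Answer: (M^⊗3)[2][1] = 1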